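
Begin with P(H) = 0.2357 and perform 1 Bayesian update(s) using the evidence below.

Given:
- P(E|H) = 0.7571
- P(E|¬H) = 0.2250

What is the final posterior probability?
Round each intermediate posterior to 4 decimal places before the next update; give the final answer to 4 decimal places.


Sequential Bayesian updating:

Initial prior: P(H) = 0.2357

Update 1:
  P(E) = 0.7571 × 0.2357 + 0.2250 × 0.7643 = 0.17844847 + 0.17196750 = 0.35041597
  P(H|E) = 0.17844847 / 0.35041597 = 0.5092

Final posterior: 0.5092


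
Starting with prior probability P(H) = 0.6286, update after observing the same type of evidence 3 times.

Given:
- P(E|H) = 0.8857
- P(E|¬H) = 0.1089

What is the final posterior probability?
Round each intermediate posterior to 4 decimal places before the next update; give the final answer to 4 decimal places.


Sequential Bayesian updating:

Initial prior: P(H) = 0.6286

Update 1:
  P(E) = 0.8857 × 0.6286 + 0.1089 × 0.3714 = 0.55675102 + 0.04044546 = 0.59719648
  P(H|E) = 0.55675102 / 0.59719648 = 0.9323

Update 2:
  P(E) = 0.8857 × 0.9323 + 0.1089 × 0.0677 = 0.82573811 + 0.00737253 = 0.83311064
  P(H|E) = 0.82573811 / 0.83311064 = 0.9912

Update 3:
  P(E) = 0.8857 × 0.9912 + 0.1089 × 0.0088 = 0.87790584 + 0.00095832 = 0.87886416
  P(H|E) = 0.87790584 / 0.87886416 = 0.9989

Final posterior: 0.9989


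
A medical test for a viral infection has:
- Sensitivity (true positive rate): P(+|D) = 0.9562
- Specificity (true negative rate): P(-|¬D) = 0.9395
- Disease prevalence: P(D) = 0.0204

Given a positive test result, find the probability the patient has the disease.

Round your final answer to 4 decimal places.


Let D = has disease, + = positive test

Given:
- P(D) = 0.0204 (prevalence)
- P(+|D) = 0.9562 (sensitivity)
- P(-|¬D) = 0.9395 (specificity)
- P(+|¬D) = 0.0605 (false positive rate = 1 - specificity)

Step 1: Find P(+)
P(+) = P(+|D)P(D) + P(+|¬D)P(¬D)
     = 0.9562 × 0.0204 + 0.0605 × 0.9796
     = 0.01950648 + 0.05926580
     = 0.07877228

Step 2: Apply Bayes' theorem for P(D|+)
P(D|+) = P(+|D)P(D) / P(+)
       = 0.01950648 / 0.07877228
       = 0.2476


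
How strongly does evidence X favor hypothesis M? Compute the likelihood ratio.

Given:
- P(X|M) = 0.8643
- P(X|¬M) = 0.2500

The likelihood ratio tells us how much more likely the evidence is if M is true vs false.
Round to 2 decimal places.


Likelihood Ratio (LR) = P(X|M) / P(X|¬M)

LR = 0.8643 / 0.2500
   = 3.46

The evidence is 3.46 times more likely if M is true than if M is false.
Because LR exceeds 1, X is evidence for M.


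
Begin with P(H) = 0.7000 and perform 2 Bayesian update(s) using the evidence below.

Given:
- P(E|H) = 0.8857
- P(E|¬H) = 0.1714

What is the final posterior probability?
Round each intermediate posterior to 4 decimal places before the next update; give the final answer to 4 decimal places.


Sequential Bayesian updating:

Initial prior: P(H) = 0.7000

Update 1:
  P(E) = 0.8857 × 0.7000 + 0.1714 × 0.3000 = 0.61999000 + 0.05142000 = 0.67141000
  P(H|E) = 0.61999000 / 0.67141000 = 0.9234

Update 2:
  P(E) = 0.8857 × 0.9234 + 0.1714 × 0.0766 = 0.81785538 + 0.01312924 = 0.83098462
  P(H|E) = 0.81785538 / 0.83098462 = 0.9842

Final posterior: 0.9842


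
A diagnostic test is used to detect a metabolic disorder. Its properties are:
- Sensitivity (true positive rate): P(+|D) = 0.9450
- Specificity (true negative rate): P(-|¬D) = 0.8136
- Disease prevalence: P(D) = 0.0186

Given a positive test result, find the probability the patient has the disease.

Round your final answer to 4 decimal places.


Let D = has disease, + = positive test

Given:
- P(D) = 0.0186 (prevalence)
- P(+|D) = 0.9450 (sensitivity)
- P(-|¬D) = 0.8136 (specificity)
- P(+|¬D) = 0.1864 (false positive rate = 1 - specificity)

Step 1: Find P(+)
P(+) = P(+|D)P(D) + P(+|¬D)P(¬D)
     = 0.9450 × 0.0186 + 0.1864 × 0.9814
     = 0.01757700 + 0.18293296
     = 0.20050996

Step 2: Apply Bayes' theorem for P(D|+)
P(D|+) = P(+|D)P(D) / P(+)
       = 0.01757700 / 0.20050996
       = 0.0877


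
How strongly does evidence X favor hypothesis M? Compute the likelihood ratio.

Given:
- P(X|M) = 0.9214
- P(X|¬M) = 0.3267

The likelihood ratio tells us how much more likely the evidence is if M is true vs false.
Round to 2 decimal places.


Likelihood Ratio (LR) = P(X|M) / P(X|¬M)

LR = 0.9214 / 0.3267
   = 2.82

The evidence is 2.82 times more likely if M is true than if M is false.
LR > 1, so observing X raises the odds in favor of M.


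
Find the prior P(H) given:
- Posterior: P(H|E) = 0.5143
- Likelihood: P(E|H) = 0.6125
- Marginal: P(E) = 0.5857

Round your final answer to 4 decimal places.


From Bayes' theorem: P(H|E) = P(E|H) × P(H) / P(E)

Rearranging for P(H):
P(H) = P(H|E) × P(E) / P(E|H)
     = 0.5143 × 0.5857 / 0.6125
     = 0.30122551 / 0.6125
     = 0.4918


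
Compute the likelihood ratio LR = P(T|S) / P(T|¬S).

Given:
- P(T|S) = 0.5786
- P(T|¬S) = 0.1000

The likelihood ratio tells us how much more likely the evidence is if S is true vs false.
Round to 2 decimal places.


Likelihood Ratio (LR) = P(T|S) / P(T|¬S)

LR = 0.5786 / 0.1000
   = 5.79

The evidence is 5.79 times more likely if S is true than if S is false.
LR > 1, so observing T raises the odds in favor of S.


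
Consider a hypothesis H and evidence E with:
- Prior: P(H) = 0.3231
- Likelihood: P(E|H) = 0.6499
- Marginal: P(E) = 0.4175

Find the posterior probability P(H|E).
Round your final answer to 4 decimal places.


Using Bayes' theorem:

P(H|E) = P(E|H) × P(H) / P(E)
       = 0.6499 × 0.3231 / 0.4175
       = 0.20998269 / 0.4175
       = 0.5030

The evidence strengthens our belief in H.
Prior: 0.3231 → Posterior: 0.5030


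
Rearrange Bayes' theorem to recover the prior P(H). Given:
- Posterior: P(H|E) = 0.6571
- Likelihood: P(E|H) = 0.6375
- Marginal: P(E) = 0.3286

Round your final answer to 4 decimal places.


From Bayes' theorem: P(H|E) = P(E|H) × P(H) / P(E)

Rearranging for P(H):
P(H) = P(H|E) × P(E) / P(E|H)
     = 0.6571 × 0.3286 / 0.6375
     = 0.21592306 / 0.6375
     = 0.3387


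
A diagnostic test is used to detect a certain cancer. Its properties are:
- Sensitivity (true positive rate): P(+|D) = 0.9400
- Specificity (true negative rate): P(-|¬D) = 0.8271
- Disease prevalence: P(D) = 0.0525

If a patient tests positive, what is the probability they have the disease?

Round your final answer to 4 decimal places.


Let D = has disease, + = positive test

Given:
- P(D) = 0.0525 (prevalence)
- P(+|D) = 0.9400 (sensitivity)
- P(-|¬D) = 0.8271 (specificity)
- P(+|¬D) = 0.1729 (false positive rate = 1 - specificity)

Step 1: Find P(+)
P(+) = P(+|D)P(D) + P(+|¬D)P(¬D)
     = 0.9400 × 0.0525 + 0.1729 × 0.9475
     = 0.04935000 + 0.16382275
     = 0.21317275

Step 2: Apply Bayes' theorem for P(D|+)
P(D|+) = P(+|D)P(D) / P(+)
       = 0.04935000 / 0.21317275
       = 0.2315


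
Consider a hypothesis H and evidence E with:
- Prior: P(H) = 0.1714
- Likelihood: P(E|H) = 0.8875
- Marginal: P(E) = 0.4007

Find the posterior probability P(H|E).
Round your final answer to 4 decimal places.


Using Bayes' theorem:

P(H|E) = P(E|H) × P(H) / P(E)
       = 0.8875 × 0.1714 / 0.4007
       = 0.15211750 / 0.4007
       = 0.3796

The evidence strengthens our belief in H.
Prior: 0.1714 → Posterior: 0.3796


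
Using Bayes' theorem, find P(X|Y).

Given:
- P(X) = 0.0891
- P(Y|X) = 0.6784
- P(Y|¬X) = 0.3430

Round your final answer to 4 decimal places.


Bayes' theorem: P(X|Y) = P(Y|X) × P(X) / P(Y)

Step 1: Calculate P(Y) using law of total probability
P(Y) = P(Y|X)P(X) + P(Y|¬X)P(¬X)
     = 0.6784 × 0.0891 + 0.3430 × 0.9109
     = 0.06044544 + 0.31243870
     = 0.37288414

Step 2: Apply Bayes' theorem
P(X|Y) = P(Y|X) × P(X) / P(Y)
       = 0.06044544 / 0.37288414
       = 0.1621


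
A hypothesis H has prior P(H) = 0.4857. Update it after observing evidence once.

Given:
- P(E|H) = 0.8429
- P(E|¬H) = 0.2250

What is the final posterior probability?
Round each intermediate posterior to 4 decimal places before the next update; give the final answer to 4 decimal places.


Sequential Bayesian updating:

Initial prior: P(H) = 0.4857

Update 1:
  P(E) = 0.8429 × 0.4857 + 0.2250 × 0.5143 = 0.40939653 + 0.11571750 = 0.52511403
  P(H|E) = 0.40939653 / 0.52511403 = 0.7796

Final posterior: 0.7796


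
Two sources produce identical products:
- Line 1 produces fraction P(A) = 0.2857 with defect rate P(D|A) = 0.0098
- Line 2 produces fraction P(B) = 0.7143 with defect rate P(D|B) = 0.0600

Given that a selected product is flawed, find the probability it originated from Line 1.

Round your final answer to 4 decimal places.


Let A = from Line 1, D = flawed

Given:
- P(A) = 0.2857, P(B) = 0.7143
- P(D|A) = 0.0098, P(D|B) = 0.0600

Step 1: Find P(D)
P(D) = P(D|A)P(A) + P(D|B)P(B)
     = 0.0098 × 0.2857 + 0.0600 × 0.7143
     = 0.00279986 + 0.04285800
     = 0.04565786

Step 2: Apply Bayes' theorem
P(A|D) = P(D|A)P(A) / P(D)
       = 0.00279986 / 0.04565786
       = 0.0613


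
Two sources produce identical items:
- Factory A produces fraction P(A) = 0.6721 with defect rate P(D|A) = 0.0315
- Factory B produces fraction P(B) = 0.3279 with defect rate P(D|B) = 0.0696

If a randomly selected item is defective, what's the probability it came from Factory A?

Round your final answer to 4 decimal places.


Let A = from Factory A, D = defective

Given:
- P(A) = 0.6721, P(B) = 0.3279
- P(D|A) = 0.0315, P(D|B) = 0.0696

Step 1: Find P(D)
P(D) = P(D|A)P(A) + P(D|B)P(B)
     = 0.0315 × 0.6721 + 0.0696 × 0.3279
     = 0.02117115 + 0.02282184
     = 0.04399299

Step 2: Apply Bayes' theorem
P(A|D) = P(D|A)P(A) / P(D)
       = 0.02117115 / 0.04399299
       = 0.4812


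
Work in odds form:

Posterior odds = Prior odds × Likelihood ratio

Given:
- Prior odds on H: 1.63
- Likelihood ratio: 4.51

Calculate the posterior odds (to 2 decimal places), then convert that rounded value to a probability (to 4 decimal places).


Step 1: Calculate posterior odds
Posterior odds = Prior odds × LR
               = 1.63 × 4.51
               = 7.35

Step 2: Convert to probability
P(H|E) = Posterior odds / (1 + Posterior odds)
       = 7.35 / (1 + 7.35)
       = 7.35 / 8.35
       = 0.8802

The evidence increased P(H) from 0.6198 to 0.8802.


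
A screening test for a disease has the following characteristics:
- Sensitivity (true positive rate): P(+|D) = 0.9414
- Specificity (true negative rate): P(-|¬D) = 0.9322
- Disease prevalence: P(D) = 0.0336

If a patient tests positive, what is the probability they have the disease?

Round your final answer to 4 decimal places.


Let D = has disease, + = positive test

Given:
- P(D) = 0.0336 (prevalence)
- P(+|D) = 0.9414 (sensitivity)
- P(-|¬D) = 0.9322 (specificity)
- P(+|¬D) = 0.0678 (false positive rate = 1 - specificity)

Step 1: Find P(+)
P(+) = P(+|D)P(D) + P(+|¬D)P(¬D)
     = 0.9414 × 0.0336 + 0.0678 × 0.9664
     = 0.03163104 + 0.06552192
     = 0.09715296

Step 2: Apply Bayes' theorem for P(D|+)
P(D|+) = P(+|D)P(D) / P(+)
       = 0.03163104 / 0.09715296
       = 0.3256


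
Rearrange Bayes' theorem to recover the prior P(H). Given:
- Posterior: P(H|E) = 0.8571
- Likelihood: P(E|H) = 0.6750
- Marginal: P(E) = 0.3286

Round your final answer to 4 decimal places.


From Bayes' theorem: P(H|E) = P(E|H) × P(H) / P(E)

Rearranging for P(H):
P(H) = P(H|E) × P(E) / P(E|H)
     = 0.8571 × 0.3286 / 0.6750
     = 0.28164306 / 0.6750
     = 0.4172


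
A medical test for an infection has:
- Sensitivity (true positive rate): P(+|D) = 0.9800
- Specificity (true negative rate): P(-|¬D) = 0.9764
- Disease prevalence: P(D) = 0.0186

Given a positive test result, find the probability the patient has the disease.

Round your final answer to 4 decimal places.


Let D = has disease, + = positive test

Given:
- P(D) = 0.0186 (prevalence)
- P(+|D) = 0.9800 (sensitivity)
- P(-|¬D) = 0.9764 (specificity)
- P(+|¬D) = 0.0236 (false positive rate = 1 - specificity)

Step 1: Find P(+)
P(+) = P(+|D)P(D) + P(+|¬D)P(¬D)
     = 0.9800 × 0.0186 + 0.0236 × 0.9814
     = 0.01822800 + 0.02316104
     = 0.04138904

Step 2: Apply Bayes' theorem for P(D|+)
P(D|+) = P(+|D)P(D) / P(+)
       = 0.01822800 / 0.04138904
       = 0.4404


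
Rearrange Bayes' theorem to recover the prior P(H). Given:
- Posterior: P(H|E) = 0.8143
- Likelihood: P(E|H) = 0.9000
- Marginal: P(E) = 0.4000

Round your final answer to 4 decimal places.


From Bayes' theorem: P(H|E) = P(E|H) × P(H) / P(E)

Rearranging for P(H):
P(H) = P(H|E) × P(E) / P(E|H)
     = 0.8143 × 0.4000 / 0.9000
     = 0.32572000 / 0.9000
     = 0.3619


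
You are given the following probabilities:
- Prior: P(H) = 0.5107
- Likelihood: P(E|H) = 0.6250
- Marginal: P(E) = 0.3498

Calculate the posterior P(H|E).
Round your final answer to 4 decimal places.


Using Bayes' theorem:

P(H|E) = P(E|H) × P(H) / P(E)
       = 0.6250 × 0.5107 / 0.3498
       = 0.31918750 / 0.3498
       = 0.9125

The evidence strengthens our belief in H.
Prior: 0.5107 → Posterior: 0.9125


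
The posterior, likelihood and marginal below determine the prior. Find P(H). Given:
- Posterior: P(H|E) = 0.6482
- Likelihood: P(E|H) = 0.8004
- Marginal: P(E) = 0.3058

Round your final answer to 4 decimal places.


From Bayes' theorem: P(H|E) = P(E|H) × P(H) / P(E)

Rearranging for P(H):
P(H) = P(H|E) × P(E) / P(E|H)
     = 0.6482 × 0.3058 / 0.8004
     = 0.19821956 / 0.8004
     = 0.2477


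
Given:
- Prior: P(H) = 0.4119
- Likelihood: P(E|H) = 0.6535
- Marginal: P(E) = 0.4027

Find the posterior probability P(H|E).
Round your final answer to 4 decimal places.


Using Bayes' theorem:

P(H|E) = P(E|H) × P(H) / P(E)
       = 0.6535 × 0.4119 / 0.4027
       = 0.26917665 / 0.4027
       = 0.6684

The evidence strengthens our belief in H.
Prior: 0.4119 → Posterior: 0.6684


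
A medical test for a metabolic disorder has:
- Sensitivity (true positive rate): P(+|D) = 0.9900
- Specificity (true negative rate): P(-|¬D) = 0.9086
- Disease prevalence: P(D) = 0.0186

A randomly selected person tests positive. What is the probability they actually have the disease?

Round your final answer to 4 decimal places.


Let D = has disease, + = positive test

Given:
- P(D) = 0.0186 (prevalence)
- P(+|D) = 0.9900 (sensitivity)
- P(-|¬D) = 0.9086 (specificity)
- P(+|¬D) = 0.0914 (false positive rate = 1 - specificity)

Step 1: Find P(+)
P(+) = P(+|D)P(D) + P(+|¬D)P(¬D)
     = 0.9900 × 0.0186 + 0.0914 × 0.9814
     = 0.01841400 + 0.08969996
     = 0.10811396

Step 2: Apply Bayes' theorem for P(D|+)
P(D|+) = P(+|D)P(D) / P(+)
       = 0.01841400 / 0.10811396
       = 0.1703


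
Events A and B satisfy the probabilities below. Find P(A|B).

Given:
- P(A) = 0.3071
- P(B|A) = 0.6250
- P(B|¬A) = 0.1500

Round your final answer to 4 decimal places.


Bayes' theorem: P(A|B) = P(B|A) × P(A) / P(B)

Step 1: Calculate P(B) using law of total probability
P(B) = P(B|A)P(A) + P(B|¬A)P(¬A)
     = 0.6250 × 0.3071 + 0.1500 × 0.6929
     = 0.19193750 + 0.10393500
     = 0.29587250

Step 2: Apply Bayes' theorem
P(A|B) = P(B|A) × P(A) / P(B)
       = 0.19193750 / 0.29587250
       = 0.6487


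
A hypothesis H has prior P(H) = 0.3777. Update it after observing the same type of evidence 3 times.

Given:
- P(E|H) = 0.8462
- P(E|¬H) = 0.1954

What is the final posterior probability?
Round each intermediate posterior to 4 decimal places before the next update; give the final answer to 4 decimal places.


Sequential Bayesian updating:

Initial prior: P(H) = 0.3777

Update 1:
  P(E) = 0.8462 × 0.3777 + 0.1954 × 0.6223 = 0.31960974 + 0.12159742 = 0.44120716
  P(H|E) = 0.31960974 / 0.44120716 = 0.7244

Update 2:
  P(E) = 0.8462 × 0.7244 + 0.1954 × 0.2756 = 0.61298728 + 0.05385224 = 0.66683952
  P(H|E) = 0.61298728 / 0.66683952 = 0.9192

Update 3:
  P(E) = 0.8462 × 0.9192 + 0.1954 × 0.0808 = 0.77782704 + 0.01578832 = 0.79361536
  P(H|E) = 0.77782704 / 0.79361536 = 0.9801

Final posterior: 0.9801


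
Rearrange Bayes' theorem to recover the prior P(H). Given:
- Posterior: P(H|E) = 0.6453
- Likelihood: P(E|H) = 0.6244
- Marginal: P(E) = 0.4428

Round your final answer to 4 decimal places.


From Bayes' theorem: P(H|E) = P(E|H) × P(H) / P(E)

Rearranging for P(H):
P(H) = P(H|E) × P(E) / P(E|H)
     = 0.6453 × 0.4428 / 0.6244
     = 0.28573884 / 0.6244
     = 0.4576


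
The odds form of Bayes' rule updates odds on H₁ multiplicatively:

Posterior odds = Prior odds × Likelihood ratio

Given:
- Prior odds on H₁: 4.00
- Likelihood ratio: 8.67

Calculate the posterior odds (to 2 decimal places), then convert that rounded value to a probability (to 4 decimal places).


Step 1: Calculate posterior odds
Posterior odds = Prior odds × LR
               = 4.00 × 8.67
               = 34.68

Step 2: Convert to probability
P(H₁|E) = Posterior odds / (1 + Posterior odds)
       = 34.68 / (1 + 34.68)
       = 34.68 / 35.68
       = 0.9720

The evidence increased P(H₁) from 0.8000 to 0.9720.


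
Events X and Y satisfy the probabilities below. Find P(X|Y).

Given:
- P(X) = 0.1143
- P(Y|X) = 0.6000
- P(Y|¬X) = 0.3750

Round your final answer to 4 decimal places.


Bayes' theorem: P(X|Y) = P(Y|X) × P(X) / P(Y)

Step 1: Calculate P(Y) using law of total probability
P(Y) = P(Y|X)P(X) + P(Y|¬X)P(¬X)
     = 0.6000 × 0.1143 + 0.3750 × 0.8857
     = 0.06858000 + 0.33213750
     = 0.40071750

Step 2: Apply Bayes' theorem
P(X|Y) = P(Y|X) × P(X) / P(Y)
       = 0.06858000 / 0.40071750
       = 0.1711


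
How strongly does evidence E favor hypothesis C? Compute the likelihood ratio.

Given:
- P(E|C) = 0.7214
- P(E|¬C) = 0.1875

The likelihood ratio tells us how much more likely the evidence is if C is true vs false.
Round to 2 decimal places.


Likelihood Ratio (LR) = P(E|C) / P(E|¬C)

LR = 0.7214 / 0.1875
   = 3.85

The evidence is 3.85 times more likely if C is true than if C is false.
Since LR > 1, the evidence supports C over ¬C.


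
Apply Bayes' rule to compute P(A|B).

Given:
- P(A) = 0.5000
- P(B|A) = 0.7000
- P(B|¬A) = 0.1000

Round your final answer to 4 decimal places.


Bayes' theorem: P(A|B) = P(B|A) × P(A) / P(B)

Step 1: Calculate P(B) using law of total probability
P(B) = P(B|A)P(A) + P(B|¬A)P(¬A)
     = 0.7000 × 0.5000 + 0.1000 × 0.5000
     = 0.35000000 + 0.05000000
     = 0.40000000

Step 2: Apply Bayes' theorem
P(A|B) = P(B|A) × P(A) / P(B)
       = 0.35000000 / 0.40000000
       = 0.8750


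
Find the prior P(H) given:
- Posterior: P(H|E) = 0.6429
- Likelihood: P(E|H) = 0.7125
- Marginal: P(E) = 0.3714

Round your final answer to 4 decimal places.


From Bayes' theorem: P(H|E) = P(E|H) × P(H) / P(E)

Rearranging for P(H):
P(H) = P(H|E) × P(E) / P(E|H)
     = 0.6429 × 0.3714 / 0.7125
     = 0.23877306 / 0.7125
     = 0.3351


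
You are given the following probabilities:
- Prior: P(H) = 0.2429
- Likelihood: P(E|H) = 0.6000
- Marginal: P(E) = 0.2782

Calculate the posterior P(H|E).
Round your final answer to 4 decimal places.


Using Bayes' theorem:

P(H|E) = P(E|H) × P(H) / P(E)
       = 0.6000 × 0.2429 / 0.2782
       = 0.14574000 / 0.2782
       = 0.5239

The evidence strengthens our belief in H.
Prior: 0.2429 → Posterior: 0.5239


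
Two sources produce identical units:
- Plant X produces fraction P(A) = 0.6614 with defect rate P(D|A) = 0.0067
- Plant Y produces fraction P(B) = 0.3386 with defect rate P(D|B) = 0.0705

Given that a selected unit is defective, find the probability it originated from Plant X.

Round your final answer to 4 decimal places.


Let A = from Plant X, D = defective

Given:
- P(A) = 0.6614, P(B) = 0.3386
- P(D|A) = 0.0067, P(D|B) = 0.0705

Step 1: Find P(D)
P(D) = P(D|A)P(A) + P(D|B)P(B)
     = 0.0067 × 0.6614 + 0.0705 × 0.3386
     = 0.00443138 + 0.02387130
     = 0.02830268

Step 2: Apply Bayes' theorem
P(A|D) = P(D|A)P(A) / P(D)
       = 0.00443138 / 0.02830268
       = 0.1566


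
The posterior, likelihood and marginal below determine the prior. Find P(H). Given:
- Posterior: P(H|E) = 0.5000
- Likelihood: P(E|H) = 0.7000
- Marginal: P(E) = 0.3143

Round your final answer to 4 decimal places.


From Bayes' theorem: P(H|E) = P(E|H) × P(H) / P(E)

Rearranging for P(H):
P(H) = P(H|E) × P(E) / P(E|H)
     = 0.5000 × 0.3143 / 0.7000
     = 0.15715000 / 0.7000
     = 0.2245


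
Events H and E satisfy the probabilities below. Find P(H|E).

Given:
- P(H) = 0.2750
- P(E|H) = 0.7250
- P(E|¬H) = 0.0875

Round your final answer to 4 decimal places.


Bayes' theorem: P(H|E) = P(E|H) × P(H) / P(E)

Step 1: Calculate P(E) using law of total probability
P(E) = P(E|H)P(H) + P(E|¬H)P(¬H)
     = 0.7250 × 0.2750 + 0.0875 × 0.7250
     = 0.19937500 + 0.06343750
     = 0.26281250

Step 2: Apply Bayes' theorem
P(H|E) = P(E|H) × P(H) / P(E)
       = 0.19937500 / 0.26281250
       = 0.7586


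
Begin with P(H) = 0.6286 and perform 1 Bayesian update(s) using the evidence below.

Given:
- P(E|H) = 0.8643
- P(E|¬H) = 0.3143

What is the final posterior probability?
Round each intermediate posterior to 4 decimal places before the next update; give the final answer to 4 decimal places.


Sequential Bayesian updating:

Initial prior: P(H) = 0.6286

Update 1:
  P(E) = 0.8643 × 0.6286 + 0.3143 × 0.3714 = 0.54329898 + 0.11673102 = 0.66003000
  P(H|E) = 0.54329898 / 0.66003000 = 0.8231

Final posterior: 0.8231


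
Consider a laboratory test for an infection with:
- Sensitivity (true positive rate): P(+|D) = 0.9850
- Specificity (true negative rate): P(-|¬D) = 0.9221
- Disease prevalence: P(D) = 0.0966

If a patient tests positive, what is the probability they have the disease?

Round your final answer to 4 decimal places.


Let D = has disease, + = positive test

Given:
- P(D) = 0.0966 (prevalence)
- P(+|D) = 0.9850 (sensitivity)
- P(-|¬D) = 0.9221 (specificity)
- P(+|¬D) = 0.0779 (false positive rate = 1 - specificity)

Step 1: Find P(+)
P(+) = P(+|D)P(D) + P(+|¬D)P(¬D)
     = 0.9850 × 0.0966 + 0.0779 × 0.9034
     = 0.09515100 + 0.07037486
     = 0.16552586

Step 2: Apply Bayes' theorem for P(D|+)
P(D|+) = P(+|D)P(D) / P(+)
       = 0.09515100 / 0.16552586
       = 0.5748


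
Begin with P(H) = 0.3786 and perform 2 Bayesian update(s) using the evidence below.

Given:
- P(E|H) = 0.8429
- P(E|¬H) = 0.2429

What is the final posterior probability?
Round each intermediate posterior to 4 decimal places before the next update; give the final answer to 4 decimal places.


Sequential Bayesian updating:

Initial prior: P(H) = 0.3786

Update 1:
  P(E) = 0.8429 × 0.3786 + 0.2429 × 0.6214 = 0.31912194 + 0.15093806 = 0.47006000
  P(H|E) = 0.31912194 / 0.47006000 = 0.6789

Update 2:
  P(E) = 0.8429 × 0.6789 + 0.2429 × 0.3211 = 0.57224481 + 0.07799519 = 0.65024000
  P(H|E) = 0.57224481 / 0.65024000 = 0.8801

Final posterior: 0.8801


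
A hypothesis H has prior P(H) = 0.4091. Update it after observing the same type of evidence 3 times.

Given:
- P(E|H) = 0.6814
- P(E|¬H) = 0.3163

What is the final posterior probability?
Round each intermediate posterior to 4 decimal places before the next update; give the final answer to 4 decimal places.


Sequential Bayesian updating:

Initial prior: P(H) = 0.4091

Update 1:
  P(E) = 0.6814 × 0.4091 + 0.3163 × 0.5909 = 0.27876074 + 0.18690167 = 0.46566241
  P(H|E) = 0.27876074 / 0.46566241 = 0.5986

Update 2:
  P(E) = 0.6814 × 0.5986 + 0.3163 × 0.4014 = 0.40788604 + 0.12696282 = 0.53484886
  P(H|E) = 0.40788604 / 0.53484886 = 0.7626

Update 3:
  P(E) = 0.6814 × 0.7626 + 0.3163 × 0.2374 = 0.51963564 + 0.07508962 = 0.59472526
  P(H|E) = 0.51963564 / 0.59472526 = 0.8737

Final posterior: 0.8737


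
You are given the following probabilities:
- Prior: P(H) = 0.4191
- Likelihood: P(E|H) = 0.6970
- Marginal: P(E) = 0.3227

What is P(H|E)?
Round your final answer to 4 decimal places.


Using Bayes' theorem:

P(H|E) = P(E|H) × P(H) / P(E)
       = 0.6970 × 0.4191 / 0.3227
       = 0.29211270 / 0.3227
       = 0.9052

The evidence strengthens our belief in H.
Prior: 0.4191 → Posterior: 0.9052


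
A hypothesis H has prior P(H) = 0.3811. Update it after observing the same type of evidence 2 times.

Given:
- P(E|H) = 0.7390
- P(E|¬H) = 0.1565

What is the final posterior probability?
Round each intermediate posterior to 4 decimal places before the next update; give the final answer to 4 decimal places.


Sequential Bayesian updating:

Initial prior: P(H) = 0.3811

Update 1:
  P(E) = 0.7390 × 0.3811 + 0.1565 × 0.6189 = 0.28163290 + 0.09685785 = 0.37849075
  P(H|E) = 0.28163290 / 0.37849075 = 0.7441

Update 2:
  P(E) = 0.7390 × 0.7441 + 0.1565 × 0.2559 = 0.54988990 + 0.04004835 = 0.58993825
  P(H|E) = 0.54988990 / 0.58993825 = 0.9321

Final posterior: 0.9321


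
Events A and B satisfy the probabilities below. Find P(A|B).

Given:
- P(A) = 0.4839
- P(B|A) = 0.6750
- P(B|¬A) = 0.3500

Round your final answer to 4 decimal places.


Bayes' theorem: P(A|B) = P(B|A) × P(A) / P(B)

Step 1: Calculate P(B) using law of total probability
P(B) = P(B|A)P(A) + P(B|¬A)P(¬A)
     = 0.6750 × 0.4839 + 0.3500 × 0.5161
     = 0.32663250 + 0.18063500
     = 0.50726750

Step 2: Apply Bayes' theorem
P(A|B) = P(B|A) × P(A) / P(B)
       = 0.32663250 / 0.50726750
       = 0.6439


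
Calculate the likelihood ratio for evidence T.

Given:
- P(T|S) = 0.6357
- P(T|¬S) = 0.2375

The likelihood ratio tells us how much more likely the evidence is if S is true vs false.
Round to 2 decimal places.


Likelihood Ratio (LR) = P(T|S) / P(T|¬S)

LR = 0.6357 / 0.2375
   = 2.68

The evidence is 2.68 times more likely if S is true than if S is false.
LR > 1, so observing T raises the odds in favor of S.


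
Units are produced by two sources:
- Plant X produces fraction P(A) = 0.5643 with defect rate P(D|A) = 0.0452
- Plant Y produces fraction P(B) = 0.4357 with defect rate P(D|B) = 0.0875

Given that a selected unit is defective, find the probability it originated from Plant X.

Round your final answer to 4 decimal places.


Let A = from Plant X, D = defective

Given:
- P(A) = 0.5643, P(B) = 0.4357
- P(D|A) = 0.0452, P(D|B) = 0.0875

Step 1: Find P(D)
P(D) = P(D|A)P(A) + P(D|B)P(B)
     = 0.0452 × 0.5643 + 0.0875 × 0.4357
     = 0.02550636 + 0.03812375
     = 0.06363011

Step 2: Apply Bayes' theorem
P(A|D) = P(D|A)P(A) / P(D)
       = 0.02550636 / 0.06363011
       = 0.4009


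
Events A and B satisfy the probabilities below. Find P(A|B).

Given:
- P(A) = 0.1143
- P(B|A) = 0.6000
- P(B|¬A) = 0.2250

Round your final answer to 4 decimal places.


Bayes' theorem: P(A|B) = P(B|A) × P(A) / P(B)

Step 1: Calculate P(B) using law of total probability
P(B) = P(B|A)P(A) + P(B|¬A)P(¬A)
     = 0.6000 × 0.1143 + 0.2250 × 0.8857
     = 0.06858000 + 0.19928250
     = 0.26786250

Step 2: Apply Bayes' theorem
P(A|B) = P(B|A) × P(A) / P(B)
       = 0.06858000 / 0.26786250
       = 0.2560


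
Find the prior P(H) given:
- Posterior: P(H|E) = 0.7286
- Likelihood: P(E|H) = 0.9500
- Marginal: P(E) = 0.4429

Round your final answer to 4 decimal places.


From Bayes' theorem: P(H|E) = P(E|H) × P(H) / P(E)

Rearranging for P(H):
P(H) = P(H|E) × P(E) / P(E|H)
     = 0.7286 × 0.4429 / 0.9500
     = 0.32269694 / 0.9500
     = 0.3397


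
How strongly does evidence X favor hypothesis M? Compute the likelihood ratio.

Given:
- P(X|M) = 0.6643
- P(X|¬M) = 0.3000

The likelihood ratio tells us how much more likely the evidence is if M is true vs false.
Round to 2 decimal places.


Likelihood Ratio (LR) = P(X|M) / P(X|¬M)

LR = 0.6643 / 0.3000
   = 2.21

The evidence is 2.21 times more likely if M is true than if M is false.
LR > 1, so observing X raises the odds in favor of M.


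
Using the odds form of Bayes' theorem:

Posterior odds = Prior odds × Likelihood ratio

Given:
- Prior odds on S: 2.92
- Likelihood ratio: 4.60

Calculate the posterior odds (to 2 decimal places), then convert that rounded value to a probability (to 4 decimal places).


Step 1: Calculate posterior odds
Posterior odds = Prior odds × LR
               = 2.92 × 4.60
               = 13.43

Step 2: Convert to probability
P(S|E) = Posterior odds / (1 + Posterior odds)
       = 13.43 / (1 + 13.43)
       = 13.43 / 14.43
       = 0.9307

The evidence increased P(S) from 0.7449 to 0.9307.


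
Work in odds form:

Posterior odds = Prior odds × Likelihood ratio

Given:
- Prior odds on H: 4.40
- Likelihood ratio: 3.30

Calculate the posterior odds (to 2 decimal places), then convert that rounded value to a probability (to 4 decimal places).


Step 1: Calculate posterior odds
Posterior odds = Prior odds × LR
               = 4.40 × 3.30
               = 14.52

Step 2: Convert to probability
P(H|E) = Posterior odds / (1 + Posterior odds)
       = 14.52 / (1 + 14.52)
       = 14.52 / 15.52
       = 0.9356

The evidence increased P(H) from 0.8148 to 0.9356.


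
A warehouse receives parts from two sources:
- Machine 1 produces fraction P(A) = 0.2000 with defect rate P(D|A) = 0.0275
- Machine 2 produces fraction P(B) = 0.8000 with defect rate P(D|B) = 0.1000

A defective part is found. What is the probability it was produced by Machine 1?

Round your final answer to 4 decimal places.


Let A = from Machine 1, D = defective

Given:
- P(A) = 0.2000, P(B) = 0.8000
- P(D|A) = 0.0275, P(D|B) = 0.1000

Step 1: Find P(D)
P(D) = P(D|A)P(A) + P(D|B)P(B)
     = 0.0275 × 0.2000 + 0.1000 × 0.8000
     = 0.00550000 + 0.08000000
     = 0.08550000

Step 2: Apply Bayes' theorem
P(A|D) = P(D|A)P(A) / P(D)
       = 0.00550000 / 0.08550000
       = 0.0643


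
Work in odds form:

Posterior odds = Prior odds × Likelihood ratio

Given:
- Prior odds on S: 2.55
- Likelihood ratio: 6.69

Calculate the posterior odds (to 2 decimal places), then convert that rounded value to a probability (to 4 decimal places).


Step 1: Calculate posterior odds
Posterior odds = Prior odds × LR
               = 2.55 × 6.69
               = 17.06

Step 2: Convert to probability
P(S|E) = Posterior odds / (1 + Posterior odds)
       = 17.06 / (1 + 17.06)
       = 17.06 / 18.06
       = 0.9446

The evidence increased P(S) from 0.7183 to 0.9446.


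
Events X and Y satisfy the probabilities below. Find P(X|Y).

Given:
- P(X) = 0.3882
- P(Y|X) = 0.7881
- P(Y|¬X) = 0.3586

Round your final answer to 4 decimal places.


Bayes' theorem: P(X|Y) = P(Y|X) × P(X) / P(Y)

Step 1: Calculate P(Y) using law of total probability
P(Y) = P(Y|X)P(X) + P(Y|¬X)P(¬X)
     = 0.7881 × 0.3882 + 0.3586 × 0.6118
     = 0.30594042 + 0.21939148
     = 0.52533190

Step 2: Apply Bayes' theorem
P(X|Y) = P(Y|X) × P(X) / P(Y)
       = 0.30594042 / 0.52533190
       = 0.5824


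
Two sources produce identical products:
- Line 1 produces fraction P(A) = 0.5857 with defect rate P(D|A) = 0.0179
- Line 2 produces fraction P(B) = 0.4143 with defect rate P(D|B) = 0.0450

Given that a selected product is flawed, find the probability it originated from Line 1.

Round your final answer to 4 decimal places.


Let A = from Line 1, D = flawed

Given:
- P(A) = 0.5857, P(B) = 0.4143
- P(D|A) = 0.0179, P(D|B) = 0.0450

Step 1: Find P(D)
P(D) = P(D|A)P(A) + P(D|B)P(B)
     = 0.0179 × 0.5857 + 0.0450 × 0.4143
     = 0.01048403 + 0.01864350
     = 0.02912753

Step 2: Apply Bayes' theorem
P(A|D) = P(D|A)P(A) / P(D)
       = 0.01048403 / 0.02912753
       = 0.3599


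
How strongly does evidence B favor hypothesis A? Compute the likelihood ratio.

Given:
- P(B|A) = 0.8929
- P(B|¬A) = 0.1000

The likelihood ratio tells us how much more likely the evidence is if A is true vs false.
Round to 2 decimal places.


Likelihood Ratio (LR) = P(B|A) / P(B|¬A)

LR = 0.8929 / 0.1000
   = 8.93

The evidence is 8.93 times more likely if A is true than if A is false.
Since LR > 1, the evidence supports A over ¬A.


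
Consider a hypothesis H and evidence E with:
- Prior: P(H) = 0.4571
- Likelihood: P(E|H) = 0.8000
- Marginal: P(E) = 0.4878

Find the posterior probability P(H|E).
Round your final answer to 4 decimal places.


Using Bayes' theorem:

P(H|E) = P(E|H) × P(H) / P(E)
       = 0.8000 × 0.4571 / 0.4878
       = 0.36568000 / 0.4878
       = 0.7497

The evidence strengthens our belief in H.
Prior: 0.4571 → Posterior: 0.7497


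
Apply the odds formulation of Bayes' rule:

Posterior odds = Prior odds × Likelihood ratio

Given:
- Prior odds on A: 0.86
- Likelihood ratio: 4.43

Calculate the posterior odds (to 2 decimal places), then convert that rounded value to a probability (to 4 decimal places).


Step 1: Calculate posterior odds
Posterior odds = Prior odds × LR
               = 0.86 × 4.43
               = 3.81

Step 2: Convert to probability
P(A|E) = Posterior odds / (1 + Posterior odds)
       = 3.81 / (1 + 3.81)
       = 3.81 / 4.81
       = 0.7921

The evidence increased P(A) from 0.4624 to 0.7921.


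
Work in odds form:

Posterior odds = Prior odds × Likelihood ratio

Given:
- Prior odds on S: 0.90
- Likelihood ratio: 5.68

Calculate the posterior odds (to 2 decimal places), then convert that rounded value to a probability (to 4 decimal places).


Step 1: Calculate posterior odds
Posterior odds = Prior odds × LR
               = 0.90 × 5.68
               = 5.11

Step 2: Convert to probability
P(S|E) = Posterior odds / (1 + Posterior odds)
       = 5.11 / (1 + 5.11)
       = 5.11 / 6.11
       = 0.8363

The evidence increased P(S) from 0.4737 to 0.8363.


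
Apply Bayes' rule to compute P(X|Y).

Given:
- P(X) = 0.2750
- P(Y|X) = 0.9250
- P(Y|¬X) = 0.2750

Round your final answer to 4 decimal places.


Bayes' theorem: P(X|Y) = P(Y|X) × P(X) / P(Y)

Step 1: Calculate P(Y) using law of total probability
P(Y) = P(Y|X)P(X) + P(Y|¬X)P(¬X)
     = 0.9250 × 0.2750 + 0.2750 × 0.7250
     = 0.25437500 + 0.19937500
     = 0.45375000

Step 2: Apply Bayes' theorem
P(X|Y) = P(Y|X) × P(X) / P(Y)
       = 0.25437500 / 0.45375000
       = 0.5606


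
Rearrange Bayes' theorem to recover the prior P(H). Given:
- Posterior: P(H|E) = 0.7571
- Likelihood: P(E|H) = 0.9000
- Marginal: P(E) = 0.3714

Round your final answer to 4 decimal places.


From Bayes' theorem: P(H|E) = P(E|H) × P(H) / P(E)

Rearranging for P(H):
P(H) = P(H|E) × P(E) / P(E|H)
     = 0.7571 × 0.3714 / 0.9000
     = 0.28118694 / 0.9000
     = 0.3124


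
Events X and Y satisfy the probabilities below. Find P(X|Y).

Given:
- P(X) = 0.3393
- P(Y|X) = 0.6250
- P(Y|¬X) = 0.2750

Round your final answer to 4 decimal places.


Bayes' theorem: P(X|Y) = P(Y|X) × P(X) / P(Y)

Step 1: Calculate P(Y) using law of total probability
P(Y) = P(Y|X)P(X) + P(Y|¬X)P(¬X)
     = 0.6250 × 0.3393 + 0.2750 × 0.6607
     = 0.21206250 + 0.18169250
     = 0.39375500

Step 2: Apply Bayes' theorem
P(X|Y) = P(Y|X) × P(X) / P(Y)
       = 0.21206250 / 0.39375500
       = 0.5386


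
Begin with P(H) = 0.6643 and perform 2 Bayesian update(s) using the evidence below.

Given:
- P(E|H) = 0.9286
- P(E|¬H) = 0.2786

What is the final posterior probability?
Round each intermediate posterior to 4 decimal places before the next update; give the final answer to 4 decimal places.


Sequential Bayesian updating:

Initial prior: P(H) = 0.6643

Update 1:
  P(E) = 0.9286 × 0.6643 + 0.2786 × 0.3357 = 0.61686898 + 0.09352602 = 0.71039500
  P(H|E) = 0.61686898 / 0.71039500 = 0.8683

Update 2:
  P(E) = 0.9286 × 0.8683 + 0.2786 × 0.1317 = 0.80630338 + 0.03669162 = 0.84299500
  P(H|E) = 0.80630338 / 0.84299500 = 0.9565

Final posterior: 0.9565


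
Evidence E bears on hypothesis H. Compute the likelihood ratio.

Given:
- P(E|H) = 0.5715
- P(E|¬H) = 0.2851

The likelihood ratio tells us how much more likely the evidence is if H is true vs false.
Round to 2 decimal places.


Likelihood Ratio (LR) = P(E|H) / P(E|¬H)

LR = 0.5715 / 0.2851
   = 2.00

The evidence is 2.00 times more likely if H is true than if H is false.
Because LR exceeds 1, E is evidence for H.


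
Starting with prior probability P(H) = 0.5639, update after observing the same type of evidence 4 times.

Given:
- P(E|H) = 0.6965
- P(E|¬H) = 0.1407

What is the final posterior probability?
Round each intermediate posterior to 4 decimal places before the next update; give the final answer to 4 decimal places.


Sequential Bayesian updating:

Initial prior: P(H) = 0.5639

Update 1:
  P(E) = 0.6965 × 0.5639 + 0.1407 × 0.4361 = 0.39275635 + 0.06135927 = 0.45411562
  P(H|E) = 0.39275635 / 0.45411562 = 0.8649

Update 2:
  P(E) = 0.6965 × 0.8649 + 0.1407 × 0.1351 = 0.60240285 + 0.01900857 = 0.62141142
  P(H|E) = 0.60240285 / 0.62141142 = 0.9694

Update 3:
  P(E) = 0.6965 × 0.9694 + 0.1407 × 0.0306 = 0.67518710 + 0.00430542 = 0.67949252
  P(H|E) = 0.67518710 / 0.67949252 = 0.9937

Update 4:
  P(E) = 0.6965 × 0.9937 + 0.1407 × 0.0063 = 0.69211205 + 0.00088641 = 0.69299846
  P(H|E) = 0.69211205 / 0.69299846 = 0.9987

Final posterior: 0.9987


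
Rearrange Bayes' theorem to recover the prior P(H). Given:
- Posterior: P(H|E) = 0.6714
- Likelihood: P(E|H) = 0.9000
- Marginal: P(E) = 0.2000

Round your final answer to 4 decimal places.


From Bayes' theorem: P(H|E) = P(E|H) × P(H) / P(E)

Rearranging for P(H):
P(H) = P(H|E) × P(E) / P(E|H)
     = 0.6714 × 0.2000 / 0.9000
     = 0.13428000 / 0.9000
     = 0.1492


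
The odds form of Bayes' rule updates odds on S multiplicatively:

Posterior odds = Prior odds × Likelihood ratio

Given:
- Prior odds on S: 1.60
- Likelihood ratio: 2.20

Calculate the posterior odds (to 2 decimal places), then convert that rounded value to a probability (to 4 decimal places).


Step 1: Calculate posterior odds
Posterior odds = Prior odds × LR
               = 1.60 × 2.20
               = 3.52

Step 2: Convert to probability
P(S|E) = Posterior odds / (1 + Posterior odds)
       = 3.52 / (1 + 3.52)
       = 3.52 / 4.52
       = 0.7788

The evidence increased P(S) from 0.6154 to 0.7788.


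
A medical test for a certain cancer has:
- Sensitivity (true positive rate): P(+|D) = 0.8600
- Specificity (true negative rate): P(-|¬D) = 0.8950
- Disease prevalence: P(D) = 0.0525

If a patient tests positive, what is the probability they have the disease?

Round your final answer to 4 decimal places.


Let D = has disease, + = positive test

Given:
- P(D) = 0.0525 (prevalence)
- P(+|D) = 0.8600 (sensitivity)
- P(-|¬D) = 0.8950 (specificity)
- P(+|¬D) = 0.1050 (false positive rate = 1 - specificity)

Step 1: Find P(+)
P(+) = P(+|D)P(D) + P(+|¬D)P(¬D)
     = 0.8600 × 0.0525 + 0.1050 × 0.9475
     = 0.04515000 + 0.09948750
     = 0.14463750

Step 2: Apply Bayes' theorem for P(D|+)
P(D|+) = P(+|D)P(D) / P(+)
       = 0.04515000 / 0.14463750
       = 0.3122


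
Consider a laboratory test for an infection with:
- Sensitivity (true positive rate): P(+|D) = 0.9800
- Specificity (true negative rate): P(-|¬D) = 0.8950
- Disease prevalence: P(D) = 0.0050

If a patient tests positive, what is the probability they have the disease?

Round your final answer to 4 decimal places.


Let D = has disease, + = positive test

Given:
- P(D) = 0.0050 (prevalence)
- P(+|D) = 0.9800 (sensitivity)
- P(-|¬D) = 0.8950 (specificity)
- P(+|¬D) = 0.1050 (false positive rate = 1 - specificity)

Step 1: Find P(+)
P(+) = P(+|D)P(D) + P(+|¬D)P(¬D)
     = 0.9800 × 0.0050 + 0.1050 × 0.9950
     = 0.00490000 + 0.10447500
     = 0.10937500

Step 2: Apply Bayes' theorem for P(D|+)
P(D|+) = P(+|D)P(D) / P(+)
       = 0.00490000 / 0.10937500
       = 0.0448


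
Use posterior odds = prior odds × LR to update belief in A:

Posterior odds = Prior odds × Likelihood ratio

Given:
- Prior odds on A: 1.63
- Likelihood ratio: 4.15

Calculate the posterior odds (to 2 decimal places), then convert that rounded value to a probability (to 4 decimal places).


Step 1: Calculate posterior odds
Posterior odds = Prior odds × LR
               = 1.63 × 4.15
               = 6.76

Step 2: Convert to probability
P(A|E) = Posterior odds / (1 + Posterior odds)
       = 6.76 / (1 + 6.76)
       = 6.76 / 7.76
       = 0.8711

The evidence increased P(A) from 0.6198 to 0.8711.


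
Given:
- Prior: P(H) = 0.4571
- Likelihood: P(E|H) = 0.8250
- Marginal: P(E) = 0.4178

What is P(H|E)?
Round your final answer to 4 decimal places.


Using Bayes' theorem:

P(H|E) = P(E|H) × P(H) / P(E)
       = 0.8250 × 0.4571 / 0.4178
       = 0.37710750 / 0.4178
       = 0.9026

The evidence strengthens our belief in H.
Prior: 0.4571 → Posterior: 0.9026
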